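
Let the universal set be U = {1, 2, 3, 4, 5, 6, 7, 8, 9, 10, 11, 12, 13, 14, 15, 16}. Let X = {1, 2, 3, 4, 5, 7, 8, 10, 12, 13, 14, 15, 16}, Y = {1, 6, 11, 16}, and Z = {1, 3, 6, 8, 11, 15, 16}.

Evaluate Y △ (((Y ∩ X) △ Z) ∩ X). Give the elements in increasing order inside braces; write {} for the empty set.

{1, 3, 6, 8, 11, 15, 16}

Y ∩ X = {1, 16}
(Y ∩ X) △ Z = {3, 6, 8, 11, 15}
((Y ∩ X) △ Z) ∩ X = {3, 8, 15}
Y △ (((Y ∩ X) △ Z) ∩ X) = {1, 3, 6, 8, 11, 15, 16}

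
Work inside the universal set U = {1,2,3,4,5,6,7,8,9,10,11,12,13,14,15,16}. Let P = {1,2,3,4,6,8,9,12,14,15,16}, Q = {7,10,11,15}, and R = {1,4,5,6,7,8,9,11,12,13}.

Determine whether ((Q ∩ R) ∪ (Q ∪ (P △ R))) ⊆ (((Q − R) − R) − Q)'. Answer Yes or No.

Q ∩ R = {7,11}
P △ R = {2,3,5,7,11,13,14,15,16}
Q ∪ (P △ R) = {2,3,5,7,10,11,13,14,15,16}
(Q ∩ R) ∪ (Q ∪ (P △ R)) = {2,3,5,7,10,11,13,14,15,16}
Q − R = {10,15}
(Q − R) − R = {10,15}
((Q − R) − R) − Q = {}
(((Q − R) − R) − Q)' = {1,2,3,4,5,6,7,8,9,10,11,12,13,14,15,16}
Every element of {2,3,5,7,10,11,13,14,15,16} is in {1,2,3,4,5,6,7,8,9,10,11,12,13,14,15,16}, so (Q ∩ R) ∪ (Q ∪ (P △ R)) ⊆ (((Q − R) − R) − Q)'.

Yes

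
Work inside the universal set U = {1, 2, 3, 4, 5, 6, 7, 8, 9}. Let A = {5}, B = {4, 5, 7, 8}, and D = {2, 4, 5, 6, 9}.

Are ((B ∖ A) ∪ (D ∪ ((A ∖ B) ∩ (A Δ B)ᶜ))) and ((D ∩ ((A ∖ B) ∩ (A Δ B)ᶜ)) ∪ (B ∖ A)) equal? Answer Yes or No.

B ∖ A = {4, 7, 8}
A ∖ B = {}
A Δ B = {4, 7, 8}
(A Δ B)ᶜ = {1, 2, 3, 5, 6, 9}
(A ∖ B) ∩ (A Δ B)ᶜ = {}
D ∪ ((A ∖ B) ∩ (A Δ B)ᶜ) = {2, 4, 5, 6, 9}
(B ∖ A) ∪ (D ∪ ((A ∖ B) ∩ (A Δ B)ᶜ)) = {2, 4, 5, 6, 7, 8, 9}
D ∩ ((A ∖ B) ∩ (A Δ B)ᶜ) = {}
(D ∩ ((A ∖ B) ∩ (A Δ B)ᶜ)) ∪ (B ∖ A) = {4, 7, 8}
2 ∈ (B ∖ A) ∪ (D ∪ ((A ∖ B) ∩ (A Δ B)ᶜ)) but 2 ∉ (D ∩ ((A ∖ B) ∩ (A Δ B)ᶜ)) ∪ (B ∖ A), so they differ.

No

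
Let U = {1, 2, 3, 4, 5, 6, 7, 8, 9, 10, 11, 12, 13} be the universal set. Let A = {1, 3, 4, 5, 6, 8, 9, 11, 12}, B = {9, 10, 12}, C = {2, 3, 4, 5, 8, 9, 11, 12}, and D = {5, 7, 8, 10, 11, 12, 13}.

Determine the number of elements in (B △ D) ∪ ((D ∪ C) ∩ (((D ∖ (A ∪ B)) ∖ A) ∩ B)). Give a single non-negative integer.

6

B △ D = {5, 7, 8, 9, 11, 13}
D ∪ C = {2, 3, 4, 5, 7, 8, 9, 10, 11, 12, 13}
A ∪ B = {1, 3, 4, 5, 6, 8, 9, 10, 11, 12}
D ∖ (A ∪ B) = {7, 13}
(D ∖ (A ∪ B)) ∖ A = {7, 13}
((D ∖ (A ∪ B)) ∖ A) ∩ B = {}
(D ∪ C) ∩ (((D ∖ (A ∪ B)) ∖ A) ∩ B) = {}
(B △ D) ∪ ((D ∪ C) ∩ (((D ∖ (A ∪ B)) ∖ A) ∩ B)) = {5, 7, 8, 9, 11, 13}
|(B △ D) ∪ ((D ∪ C) ∩ (((D ∖ (A ∪ B)) ∖ A) ∩ B))| = 6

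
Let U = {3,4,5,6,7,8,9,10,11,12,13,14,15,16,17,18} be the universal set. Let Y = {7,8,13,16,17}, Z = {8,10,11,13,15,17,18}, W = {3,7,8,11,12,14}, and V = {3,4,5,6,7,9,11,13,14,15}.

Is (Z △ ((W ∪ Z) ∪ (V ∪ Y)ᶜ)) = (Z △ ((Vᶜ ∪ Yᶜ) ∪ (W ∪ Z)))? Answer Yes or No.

W ∪ Z = {3,7,8,10,11,12,13,14,15,17,18}
V ∪ Y = {3,4,5,6,7,8,9,11,13,14,15,16,17}
(V ∪ Y)ᶜ = {10,12,18}
(W ∪ Z) ∪ (V ∪ Y)ᶜ = {3,7,8,10,11,12,13,14,15,17,18}
Z △ ((W ∪ Z) ∪ (V ∪ Y)ᶜ) = {3,7,12,14}
Vᶜ = {8,10,12,16,17,18}
Yᶜ = {3,4,5,6,9,10,11,12,14,15,18}
Vᶜ ∪ Yᶜ = {3,4,5,6,8,9,10,11,12,14,15,16,17,18}
(Vᶜ ∪ Yᶜ) ∪ (W ∪ Z) = {3,4,5,6,7,8,9,10,11,12,13,14,15,16,17,18}
Z △ ((Vᶜ ∪ Yᶜ) ∪ (W ∪ Z)) = {3,4,5,6,7,9,12,14,16}
4 ∈ Z △ ((Vᶜ ∪ Yᶜ) ∪ (W ∪ Z)) but 4 ∉ Z △ ((W ∪ Z) ∪ (V ∪ Y)ᶜ), so they differ.

No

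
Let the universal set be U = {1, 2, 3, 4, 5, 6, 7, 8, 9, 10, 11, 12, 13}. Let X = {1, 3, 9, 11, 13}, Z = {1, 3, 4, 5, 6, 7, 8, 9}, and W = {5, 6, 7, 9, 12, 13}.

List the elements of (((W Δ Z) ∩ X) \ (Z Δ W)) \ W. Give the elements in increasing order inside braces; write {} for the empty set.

W Δ Z = {1, 3, 4, 8, 12, 13}
(W Δ Z) ∩ X = {1, 3, 13}
Z Δ W = {1, 3, 4, 8, 12, 13}
((W Δ Z) ∩ X) \ (Z Δ W) = {}
(((W Δ Z) ∩ X) \ (Z Δ W)) \ W = {}

{}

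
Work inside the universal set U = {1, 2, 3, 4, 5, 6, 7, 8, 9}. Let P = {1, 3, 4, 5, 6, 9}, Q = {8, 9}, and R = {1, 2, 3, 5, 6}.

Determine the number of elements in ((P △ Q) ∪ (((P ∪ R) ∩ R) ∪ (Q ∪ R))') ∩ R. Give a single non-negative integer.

P △ Q = {1, 3, 4, 5, 6, 8}
P ∪ R = {1, 2, 3, 4, 5, 6, 9}
(P ∪ R) ∩ R = {1, 2, 3, 5, 6}
Q ∪ R = {1, 2, 3, 5, 6, 8, 9}
((P ∪ R) ∩ R) ∪ (Q ∪ R) = {1, 2, 3, 5, 6, 8, 9}
(((P ∪ R) ∩ R) ∪ (Q ∪ R))' = {4, 7}
(P △ Q) ∪ (((P ∪ R) ∩ R) ∪ (Q ∪ R))' = {1, 3, 4, 5, 6, 7, 8}
((P △ Q) ∪ (((P ∪ R) ∩ R) ∪ (Q ∪ R))') ∩ R = {1, 3, 5, 6}
|((P △ Q) ∪ (((P ∪ R) ∩ R) ∪ (Q ∪ R))') ∩ R| = 4

4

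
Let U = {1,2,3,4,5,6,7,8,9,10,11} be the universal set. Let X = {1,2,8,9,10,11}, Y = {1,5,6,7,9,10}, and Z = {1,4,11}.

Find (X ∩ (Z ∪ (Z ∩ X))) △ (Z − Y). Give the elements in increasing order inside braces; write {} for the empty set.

{1,4}

Z ∩ X = {1,11}
Z ∪ (Z ∩ X) = {1,4,11}
X ∩ (Z ∪ (Z ∩ X)) = {1,11}
Z − Y = {4,11}
(X ∩ (Z ∪ (Z ∩ X))) △ (Z − Y) = {1,4}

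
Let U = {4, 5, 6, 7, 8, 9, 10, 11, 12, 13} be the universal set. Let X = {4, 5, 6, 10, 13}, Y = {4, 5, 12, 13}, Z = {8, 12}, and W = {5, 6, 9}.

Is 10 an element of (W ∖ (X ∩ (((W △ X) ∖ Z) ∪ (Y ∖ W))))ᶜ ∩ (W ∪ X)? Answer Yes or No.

Yes

10 ∉ W and 10 ∈ X, so 10 ∈ W △ X
10 ∈ (W △ X) and 10 ∉ Z, so 10 ∈ (W △ X) ∖ Z
10 ∉ Y and 10 ∉ W, so 10 ∉ Y ∖ W
10 ∈ ((W △ X) ∖ Z) and 10 ∉ (Y ∖ W), so 10 ∈ ((W △ X) ∖ Z) ∪ (Y ∖ W)
10 ∈ X and 10 ∈ (((W △ X) ∖ Z) ∪ (Y ∖ W)), so 10 ∈ X ∩ (((W △ X) ∖ Z) ∪ (Y ∖ W))
10 ∉ W and 10 ∈ (X ∩ (((W △ X) ∖ Z) ∪ (Y ∖ W))), so 10 ∉ W ∖ (X ∩ (((W △ X) ∖ Z) ∪ (Y ∖ W)))
10 ∈ (W ∖ (X ∩ (((W △ X) ∖ Z) ∪ (Y ∖ W))))ᶜ since 10 ∉ (W ∖ (X ∩ (((W △ X) ∖ Z) ∪ (Y ∖ W))))
10 ∉ W and 10 ∈ X, so 10 ∈ W ∪ X
10 ∈ (W ∖ (X ∩ (((W △ X) ∖ Z) ∪ (Y ∖ W))))ᶜ and 10 ∈ (W ∪ X), so 10 ∈ (W ∖ (X ∩ (((W △ X) ∖ Z) ∪ (Y ∖ W))))ᶜ ∩ (W ∪ X)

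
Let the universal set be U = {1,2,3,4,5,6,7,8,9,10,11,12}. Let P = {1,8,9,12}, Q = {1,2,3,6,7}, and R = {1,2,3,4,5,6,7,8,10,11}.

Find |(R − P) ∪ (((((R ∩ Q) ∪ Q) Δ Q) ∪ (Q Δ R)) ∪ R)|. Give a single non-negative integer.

10

R − P = {2,3,4,5,6,7,10,11}
R ∩ Q = {1,2,3,6,7}
(R ∩ Q) ∪ Q = {1,2,3,6,7}
((R ∩ Q) ∪ Q) Δ Q = {}
Q Δ R = {4,5,8,10,11}
(((R ∩ Q) ∪ Q) Δ Q) ∪ (Q Δ R) = {4,5,8,10,11}
((((R ∩ Q) ∪ Q) Δ Q) ∪ (Q Δ R)) ∪ R = {1,2,3,4,5,6,7,8,10,11}
(R − P) ∪ (((((R ∩ Q) ∪ Q) Δ Q) ∪ (Q Δ R)) ∪ R) = {1,2,3,4,5,6,7,8,10,11}
|(R − P) ∪ (((((R ∩ Q) ∪ Q) Δ Q) ∪ (Q Δ R)) ∪ R)| = 10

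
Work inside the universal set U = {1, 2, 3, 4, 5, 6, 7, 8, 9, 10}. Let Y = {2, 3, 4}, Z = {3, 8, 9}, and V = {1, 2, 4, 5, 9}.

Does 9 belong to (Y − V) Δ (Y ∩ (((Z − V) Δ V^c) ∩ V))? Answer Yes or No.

No

9 ∉ Y and 9 ∈ V, so 9 ∉ Y − V
9 ∈ Z and 9 ∈ V, so 9 ∉ Z − V
9 ∈ V, so 9 ∉ V^c
9 ∉ (Z − V) and 9 ∉ V^c, so 9 ∉ (Z − V) Δ V^c
9 ∉ ((Z − V) Δ V^c) and 9 ∈ V, so 9 ∉ ((Z − V) Δ V^c) ∩ V
9 ∉ Y and 9 ∉ (((Z − V) Δ V^c) ∩ V), so 9 ∉ Y ∩ (((Z − V) Δ V^c) ∩ V)
9 ∉ (Y − V) and 9 ∉ (Y ∩ (((Z − V) Δ V^c) ∩ V)), so 9 ∉ (Y − V) Δ (Y ∩ (((Z − V) Δ V^c) ∩ V))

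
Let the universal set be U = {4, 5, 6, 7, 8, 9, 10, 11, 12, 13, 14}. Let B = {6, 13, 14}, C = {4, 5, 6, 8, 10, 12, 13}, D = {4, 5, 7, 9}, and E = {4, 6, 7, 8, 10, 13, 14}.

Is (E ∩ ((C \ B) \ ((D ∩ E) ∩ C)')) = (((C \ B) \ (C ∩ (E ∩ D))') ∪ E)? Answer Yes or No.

C \ B = {4, 5, 8, 10, 12}
D ∩ E = {4, 7}
(D ∩ E) ∩ C = {4}
((D ∩ E) ∩ C)' = {5, 6, 7, 8, 9, 10, 11, 12, 13, 14}
(C \ B) \ ((D ∩ E) ∩ C)' = {4}
E ∩ ((C \ B) \ ((D ∩ E) ∩ C)') = {4}
E ∩ D = {4, 7}
C ∩ (E ∩ D) = {4}
(C ∩ (E ∩ D))' = {5, 6, 7, 8, 9, 10, 11, 12, 13, 14}
(C \ B) \ (C ∩ (E ∩ D))' = {4}
((C \ B) \ (C ∩ (E ∩ D))') ∪ E = {4, 6, 7, 8, 10, 13, 14}
6 ∈ ((C \ B) \ (C ∩ (E ∩ D))') ∪ E but 6 ∉ E ∩ ((C \ B) \ ((D ∩ E) ∩ C)'), so they differ.

No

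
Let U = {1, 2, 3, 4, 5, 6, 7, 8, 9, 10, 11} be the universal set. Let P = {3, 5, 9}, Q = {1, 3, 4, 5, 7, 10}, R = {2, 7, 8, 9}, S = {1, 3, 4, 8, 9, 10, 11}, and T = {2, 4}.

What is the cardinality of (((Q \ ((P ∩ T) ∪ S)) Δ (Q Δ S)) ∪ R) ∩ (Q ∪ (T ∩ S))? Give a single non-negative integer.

1

P ∩ T = {}
(P ∩ T) ∪ S = {1, 3, 4, 8, 9, 10, 11}
Q \ ((P ∩ T) ∪ S) = {5, 7}
Q Δ S = {5, 7, 8, 9, 11}
(Q \ ((P ∩ T) ∪ S)) Δ (Q Δ S) = {8, 9, 11}
((Q \ ((P ∩ T) ∪ S)) Δ (Q Δ S)) ∪ R = {2, 7, 8, 9, 11}
T ∩ S = {4}
Q ∪ (T ∩ S) = {1, 3, 4, 5, 7, 10}
(((Q \ ((P ∩ T) ∪ S)) Δ (Q Δ S)) ∪ R) ∩ (Q ∪ (T ∩ S)) = {7}
|(((Q \ ((P ∩ T) ∪ S)) Δ (Q Δ S)) ∪ R) ∩ (Q ∪ (T ∩ S))| = 1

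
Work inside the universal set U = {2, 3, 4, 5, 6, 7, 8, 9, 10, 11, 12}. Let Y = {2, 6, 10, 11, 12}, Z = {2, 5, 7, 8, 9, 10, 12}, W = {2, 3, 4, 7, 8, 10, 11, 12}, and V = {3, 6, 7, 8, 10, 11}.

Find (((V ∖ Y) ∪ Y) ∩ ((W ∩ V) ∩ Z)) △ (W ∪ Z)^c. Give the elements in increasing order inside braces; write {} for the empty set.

{6, 7, 8, 10}

V ∖ Y = {3, 7, 8}
(V ∖ Y) ∪ Y = {2, 3, 6, 7, 8, 10, 11, 12}
W ∩ V = {3, 7, 8, 10, 11}
(W ∩ V) ∩ Z = {7, 8, 10}
((V ∖ Y) ∪ Y) ∩ ((W ∩ V) ∩ Z) = {7, 8, 10}
W ∪ Z = {2, 3, 4, 5, 7, 8, 9, 10, 11, 12}
(W ∪ Z)^c = {6}
(((V ∖ Y) ∪ Y) ∩ ((W ∩ V) ∩ Z)) △ (W ∪ Z)^c = {6, 7, 8, 10}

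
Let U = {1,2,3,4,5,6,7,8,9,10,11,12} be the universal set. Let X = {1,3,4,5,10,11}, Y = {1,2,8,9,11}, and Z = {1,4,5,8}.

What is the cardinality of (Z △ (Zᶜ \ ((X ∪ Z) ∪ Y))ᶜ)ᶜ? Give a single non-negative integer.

7

Zᶜ = {2,3,6,7,9,10,11,12}
X ∪ Z = {1,3,4,5,8,10,11}
(X ∪ Z) ∪ Y = {1,2,3,4,5,8,9,10,11}
Zᶜ \ ((X ∪ Z) ∪ Y) = {6,7,12}
(Zᶜ \ ((X ∪ Z) ∪ Y))ᶜ = {1,2,3,4,5,8,9,10,11}
Z △ (Zᶜ \ ((X ∪ Z) ∪ Y))ᶜ = {2,3,9,10,11}
(Z △ (Zᶜ \ ((X ∪ Z) ∪ Y))ᶜ)ᶜ = {1,4,5,6,7,8,12}
|(Z △ (Zᶜ \ ((X ∪ Z) ∪ Y))ᶜ)ᶜ| = 7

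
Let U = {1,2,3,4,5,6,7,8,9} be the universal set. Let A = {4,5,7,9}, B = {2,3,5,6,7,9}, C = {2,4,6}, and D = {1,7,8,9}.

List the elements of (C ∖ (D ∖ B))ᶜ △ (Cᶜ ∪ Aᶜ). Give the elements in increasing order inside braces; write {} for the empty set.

D ∖ B = {1,8}
C ∖ (D ∖ B) = {2,4,6}
(C ∖ (D ∖ B))ᶜ = {1,3,5,7,8,9}
Cᶜ = {1,3,5,7,8,9}
Aᶜ = {1,2,3,6,8}
Cᶜ ∪ Aᶜ = {1,2,3,5,6,7,8,9}
(C ∖ (D ∖ B))ᶜ △ (Cᶜ ∪ Aᶜ) = {2,6}

{2,6}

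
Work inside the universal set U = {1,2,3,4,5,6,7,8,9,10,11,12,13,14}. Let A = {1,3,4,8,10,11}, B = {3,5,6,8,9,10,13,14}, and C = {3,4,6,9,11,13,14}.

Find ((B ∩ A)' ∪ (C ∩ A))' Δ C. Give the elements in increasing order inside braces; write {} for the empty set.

{3,4,6,8,9,10,11,13,14}

B ∩ A = {3,8,10}
(B ∩ A)' = {1,2,4,5,6,7,9,11,12,13,14}
C ∩ A = {3,4,11}
(B ∩ A)' ∪ (C ∩ A) = {1,2,3,4,5,6,7,9,11,12,13,14}
((B ∩ A)' ∪ (C ∩ A))' = {8,10}
((B ∩ A)' ∪ (C ∩ A))' Δ C = {3,4,6,8,9,10,11,13,14}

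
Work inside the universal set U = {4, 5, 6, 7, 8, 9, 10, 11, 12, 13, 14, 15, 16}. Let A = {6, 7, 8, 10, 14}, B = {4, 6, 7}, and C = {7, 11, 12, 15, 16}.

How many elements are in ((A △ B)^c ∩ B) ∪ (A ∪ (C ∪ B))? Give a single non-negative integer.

A △ B = {4, 8, 10, 14}
(A △ B)^c = {5, 6, 7, 9, 11, 12, 13, 15, 16}
(A △ B)^c ∩ B = {6, 7}
C ∪ B = {4, 6, 7, 11, 12, 15, 16}
A ∪ (C ∪ B) = {4, 6, 7, 8, 10, 11, 12, 14, 15, 16}
((A △ B)^c ∩ B) ∪ (A ∪ (C ∪ B)) = {4, 6, 7, 8, 10, 11, 12, 14, 15, 16}
|((A △ B)^c ∩ B) ∪ (A ∪ (C ∪ B))| = 10

10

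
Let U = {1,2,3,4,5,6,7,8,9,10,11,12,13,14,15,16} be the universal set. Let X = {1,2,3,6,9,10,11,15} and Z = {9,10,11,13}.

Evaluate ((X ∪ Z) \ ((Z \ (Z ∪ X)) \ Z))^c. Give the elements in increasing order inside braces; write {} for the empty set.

X ∪ Z = {1,2,3,6,9,10,11,13,15}
Z ∪ X = {1,2,3,6,9,10,11,13,15}
Z \ (Z ∪ X) = {}
(Z \ (Z ∪ X)) \ Z = {}
(X ∪ Z) \ ((Z \ (Z ∪ X)) \ Z) = {1,2,3,6,9,10,11,13,15}
((X ∪ Z) \ ((Z \ (Z ∪ X)) \ Z))^c = {4,5,7,8,12,14,16}

{4,5,7,8,12,14,16}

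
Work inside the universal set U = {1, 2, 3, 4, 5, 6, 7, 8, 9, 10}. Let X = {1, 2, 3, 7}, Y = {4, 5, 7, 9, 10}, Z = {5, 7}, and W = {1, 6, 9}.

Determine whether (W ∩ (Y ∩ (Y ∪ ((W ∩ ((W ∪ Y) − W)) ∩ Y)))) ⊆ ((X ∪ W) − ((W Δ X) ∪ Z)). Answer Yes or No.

No

W ∪ Y = {1, 4, 5, 6, 7, 9, 10}
(W ∪ Y) − W = {4, 5, 7, 10}
W ∩ ((W ∪ Y) − W) = {}
(W ∩ ((W ∪ Y) − W)) ∩ Y = {}
Y ∪ ((W ∩ ((W ∪ Y) − W)) ∩ Y) = {4, 5, 7, 9, 10}
Y ∩ (Y ∪ ((W ∩ ((W ∪ Y) − W)) ∩ Y)) = {4, 5, 7, 9, 10}
W ∩ (Y ∩ (Y ∪ ((W ∩ ((W ∪ Y) − W)) ∩ Y))) = {9}
X ∪ W = {1, 2, 3, 6, 7, 9}
W Δ X = {2, 3, 6, 7, 9}
(W Δ X) ∪ Z = {2, 3, 5, 6, 7, 9}
(X ∪ W) − ((W Δ X) ∪ Z) = {1}
9 ∈ W ∩ (Y ∩ (Y ∪ ((W ∩ ((W ∪ Y) − W)) ∩ Y))) but 9 ∉ (X ∪ W) − ((W Δ X) ∪ Z), so the inclusion fails.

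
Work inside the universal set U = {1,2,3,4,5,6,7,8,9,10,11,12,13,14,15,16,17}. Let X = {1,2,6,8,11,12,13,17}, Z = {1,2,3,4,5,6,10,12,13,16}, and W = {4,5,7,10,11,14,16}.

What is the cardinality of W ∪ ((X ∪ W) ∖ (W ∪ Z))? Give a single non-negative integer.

9

X ∪ W = {1,2,4,5,6,7,8,10,11,12,13,14,16,17}
W ∪ Z = {1,2,3,4,5,6,7,10,11,12,13,14,16}
(X ∪ W) ∖ (W ∪ Z) = {8,17}
W ∪ ((X ∪ W) ∖ (W ∪ Z)) = {4,5,7,8,10,11,14,16,17}
|W ∪ ((X ∪ W) ∖ (W ∪ Z))| = 9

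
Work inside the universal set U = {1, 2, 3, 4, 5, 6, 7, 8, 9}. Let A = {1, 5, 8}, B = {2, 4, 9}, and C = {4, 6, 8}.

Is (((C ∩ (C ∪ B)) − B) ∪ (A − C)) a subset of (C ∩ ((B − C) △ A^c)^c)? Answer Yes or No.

No

C ∪ B = {2, 4, 6, 8, 9}
C ∩ (C ∪ B) = {4, 6, 8}
(C ∩ (C ∪ B)) − B = {6, 8}
A − C = {1, 5}
((C ∩ (C ∪ B)) − B) ∪ (A − C) = {1, 5, 6, 8}
B − C = {2, 9}
A^c = {2, 3, 4, 6, 7, 9}
(B − C) △ A^c = {3, 4, 6, 7}
((B − C) △ A^c)^c = {1, 2, 5, 8, 9}
C ∩ ((B − C) △ A^c)^c = {8}
1 ∈ ((C ∩ (C ∪ B)) − B) ∪ (A − C) but 1 ∉ C ∩ ((B − C) △ A^c)^c, so the inclusion fails.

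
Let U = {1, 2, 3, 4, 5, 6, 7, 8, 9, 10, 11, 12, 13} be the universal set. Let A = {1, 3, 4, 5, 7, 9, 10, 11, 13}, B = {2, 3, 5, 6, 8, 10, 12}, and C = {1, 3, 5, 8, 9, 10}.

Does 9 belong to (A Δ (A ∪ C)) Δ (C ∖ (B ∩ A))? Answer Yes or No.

Yes

9 ∈ A and 9 ∈ C, so 9 ∈ A ∪ C
9 ∈ A and 9 ∈ (A ∪ C), so 9 ∉ A Δ (A ∪ C)
9 ∉ B and 9 ∈ A, so 9 ∉ B ∩ A
9 ∈ C and 9 ∉ (B ∩ A), so 9 ∈ C ∖ (B ∩ A)
9 ∉ (A Δ (A ∪ C)) and 9 ∈ (C ∖ (B ∩ A)), so 9 ∈ (A Δ (A ∪ C)) Δ (C ∖ (B ∩ A))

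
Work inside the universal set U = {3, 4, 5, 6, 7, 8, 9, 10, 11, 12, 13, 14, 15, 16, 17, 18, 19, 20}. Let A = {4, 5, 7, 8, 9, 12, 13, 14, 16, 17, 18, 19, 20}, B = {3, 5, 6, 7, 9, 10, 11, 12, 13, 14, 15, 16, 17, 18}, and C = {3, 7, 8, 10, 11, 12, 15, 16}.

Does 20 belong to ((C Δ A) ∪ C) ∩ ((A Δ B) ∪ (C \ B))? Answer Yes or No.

Yes

20 ∉ C and 20 ∈ A, so 20 ∈ C Δ A
20 ∈ (C Δ A) and 20 ∉ C, so 20 ∈ (C Δ A) ∪ C
20 ∈ A and 20 ∉ B, so 20 ∈ A Δ B
20 ∉ C and 20 ∉ B, so 20 ∉ C \ B
20 ∈ (A Δ B) and 20 ∉ (C \ B), so 20 ∈ (A Δ B) ∪ (C \ B)
20 ∈ ((C Δ A) ∪ C) and 20 ∈ ((A Δ B) ∪ (C \ B)), so 20 ∈ ((C Δ A) ∪ C) ∩ ((A Δ B) ∪ (C \ B))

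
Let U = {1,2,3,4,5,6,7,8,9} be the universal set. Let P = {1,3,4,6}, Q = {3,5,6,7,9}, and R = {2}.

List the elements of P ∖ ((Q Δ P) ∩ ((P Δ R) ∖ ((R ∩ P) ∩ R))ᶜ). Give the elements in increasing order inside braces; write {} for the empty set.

{1,3,4,6}

Q Δ P = {1,4,5,7,9}
P Δ R = {1,2,3,4,6}
R ∩ P = {}
(R ∩ P) ∩ R = {}
(P Δ R) ∖ ((R ∩ P) ∩ R) = {1,2,3,4,6}
((P Δ R) ∖ ((R ∩ P) ∩ R))ᶜ = {5,7,8,9}
(Q Δ P) ∩ ((P Δ R) ∖ ((R ∩ P) ∩ R))ᶜ = {5,7,9}
P ∖ ((Q Δ P) ∩ ((P Δ R) ∖ ((R ∩ P) ∩ R))ᶜ) = {1,3,4,6}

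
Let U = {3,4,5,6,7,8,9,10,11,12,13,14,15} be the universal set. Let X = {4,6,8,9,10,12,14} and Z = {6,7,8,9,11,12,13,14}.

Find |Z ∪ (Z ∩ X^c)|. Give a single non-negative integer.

X^c = {3,5,7,11,13,15}
Z ∩ X^c = {7,11,13}
Z ∪ (Z ∩ X^c) = {6,7,8,9,11,12,13,14}
|Z ∪ (Z ∩ X^c)| = 8

8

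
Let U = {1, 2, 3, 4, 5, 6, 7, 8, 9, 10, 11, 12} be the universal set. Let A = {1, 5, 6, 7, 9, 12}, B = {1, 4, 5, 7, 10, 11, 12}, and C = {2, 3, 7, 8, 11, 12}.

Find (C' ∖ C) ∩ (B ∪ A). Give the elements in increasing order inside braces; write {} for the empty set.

{1, 4, 5, 6, 9, 10}

C' = {1, 4, 5, 6, 9, 10}
C' ∖ C = {1, 4, 5, 6, 9, 10}
B ∪ A = {1, 4, 5, 6, 7, 9, 10, 11, 12}
(C' ∖ C) ∩ (B ∪ A) = {1, 4, 5, 6, 9, 10}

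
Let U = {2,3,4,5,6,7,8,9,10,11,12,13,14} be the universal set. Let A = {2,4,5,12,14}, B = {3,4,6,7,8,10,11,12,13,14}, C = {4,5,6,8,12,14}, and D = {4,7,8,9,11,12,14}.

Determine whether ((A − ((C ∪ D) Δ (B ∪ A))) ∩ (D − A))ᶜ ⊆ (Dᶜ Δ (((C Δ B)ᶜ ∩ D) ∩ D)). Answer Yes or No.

C ∪ D = {4,5,6,7,8,9,11,12,14}
B ∪ A = {2,3,4,5,6,7,8,10,11,12,13,14}
(C ∪ D) Δ (B ∪ A) = {2,3,9,10,13}
A − ((C ∪ D) Δ (B ∪ A)) = {4,5,12,14}
D − A = {7,8,9,11}
(A − ((C ∪ D) Δ (B ∪ A))) ∩ (D − A) = {}
((A − ((C ∪ D) Δ (B ∪ A))) ∩ (D − A))ᶜ = {2,3,4,5,6,7,8,9,10,11,12,13,14}
Dᶜ = {2,3,5,6,10,13}
C Δ B = {3,5,7,10,11,13}
(C Δ B)ᶜ = {2,4,6,8,9,12,14}
(C Δ B)ᶜ ∩ D = {4,8,9,12,14}
((C Δ B)ᶜ ∩ D) ∩ D = {4,8,9,12,14}
Dᶜ Δ (((C Δ B)ᶜ ∩ D) ∩ D) = {2,3,4,5,6,8,9,10,12,13,14}
7 ∈ ((A − ((C ∪ D) Δ (B ∪ A))) ∩ (D − A))ᶜ but 7 ∉ Dᶜ Δ (((C Δ B)ᶜ ∩ D) ∩ D), so the inclusion fails.

No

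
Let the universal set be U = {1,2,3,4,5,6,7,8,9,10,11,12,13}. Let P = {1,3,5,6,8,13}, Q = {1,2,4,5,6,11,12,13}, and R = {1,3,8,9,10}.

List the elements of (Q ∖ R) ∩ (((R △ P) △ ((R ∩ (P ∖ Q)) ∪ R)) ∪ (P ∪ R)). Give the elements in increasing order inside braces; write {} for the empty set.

{5,6,13}

Q ∖ R = {2,4,5,6,11,12,13}
R △ P = {5,6,9,10,13}
P ∖ Q = {3,8}
R ∩ (P ∖ Q) = {3,8}
(R ∩ (P ∖ Q)) ∪ R = {1,3,8,9,10}
(R △ P) △ ((R ∩ (P ∖ Q)) ∪ R) = {1,3,5,6,8,13}
P ∪ R = {1,3,5,6,8,9,10,13}
((R △ P) △ ((R ∩ (P ∖ Q)) ∪ R)) ∪ (P ∪ R) = {1,3,5,6,8,9,10,13}
(Q ∖ R) ∩ (((R △ P) △ ((R ∩ (P ∖ Q)) ∪ R)) ∪ (P ∪ R)) = {5,6,13}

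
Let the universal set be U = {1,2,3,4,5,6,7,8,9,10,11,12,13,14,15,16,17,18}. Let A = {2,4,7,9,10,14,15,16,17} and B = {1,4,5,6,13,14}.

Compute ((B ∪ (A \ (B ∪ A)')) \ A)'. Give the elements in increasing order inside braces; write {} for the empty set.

{2,3,4,7,8,9,10,11,12,14,15,16,17,18}

B ∪ A = {1,2,4,5,6,7,9,10,13,14,15,16,17}
(B ∪ A)' = {3,8,11,12,18}
A \ (B ∪ A)' = {2,4,7,9,10,14,15,16,17}
B ∪ (A \ (B ∪ A)') = {1,2,4,5,6,7,9,10,13,14,15,16,17}
(B ∪ (A \ (B ∪ A)')) \ A = {1,5,6,13}
((B ∪ (A \ (B ∪ A)')) \ A)' = {2,3,4,7,8,9,10,11,12,14,15,16,17,18}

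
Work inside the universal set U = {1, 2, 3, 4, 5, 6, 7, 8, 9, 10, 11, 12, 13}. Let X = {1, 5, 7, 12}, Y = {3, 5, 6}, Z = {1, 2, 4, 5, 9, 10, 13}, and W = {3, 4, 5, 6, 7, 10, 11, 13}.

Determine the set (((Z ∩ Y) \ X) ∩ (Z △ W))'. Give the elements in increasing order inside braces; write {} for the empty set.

Z ∩ Y = {5}
(Z ∩ Y) \ X = {}
Z △ W = {1, 2, 3, 6, 7, 9, 11}
((Z ∩ Y) \ X) ∩ (Z △ W) = {}
(((Z ∩ Y) \ X) ∩ (Z △ W))' = {1, 2, 3, 4, 5, 6, 7, 8, 9, 10, 11, 12, 13}

{1, 2, 3, 4, 5, 6, 7, 8, 9, 10, 11, 12, 13}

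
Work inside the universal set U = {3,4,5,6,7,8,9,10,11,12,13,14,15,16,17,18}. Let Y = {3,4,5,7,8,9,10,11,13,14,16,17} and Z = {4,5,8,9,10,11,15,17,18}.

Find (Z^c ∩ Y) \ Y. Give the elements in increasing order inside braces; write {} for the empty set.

{}

Z^c = {3,6,7,12,13,14,16}
Z^c ∩ Y = {3,7,13,14,16}
(Z^c ∩ Y) \ Y = {}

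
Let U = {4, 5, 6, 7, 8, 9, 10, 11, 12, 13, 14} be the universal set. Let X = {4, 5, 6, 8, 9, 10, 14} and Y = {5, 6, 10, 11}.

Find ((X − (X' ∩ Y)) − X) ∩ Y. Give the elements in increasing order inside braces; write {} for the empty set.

X' = {7, 11, 12, 13}
X' ∩ Y = {11}
X − (X' ∩ Y) = {4, 5, 6, 8, 9, 10, 14}
(X − (X' ∩ Y)) − X = {}
((X − (X' ∩ Y)) − X) ∩ Y = {}

{}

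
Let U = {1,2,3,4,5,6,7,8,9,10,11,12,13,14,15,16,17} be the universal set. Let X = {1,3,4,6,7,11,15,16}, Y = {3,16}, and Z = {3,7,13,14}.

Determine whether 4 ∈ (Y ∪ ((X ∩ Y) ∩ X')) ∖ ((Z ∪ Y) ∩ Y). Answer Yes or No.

No

4 ∈ X and 4 ∉ Y, so 4 ∉ X ∩ Y
4 ∈ X, so 4 ∉ X'
4 ∉ (X ∩ Y) and 4 ∉ X', so 4 ∉ (X ∩ Y) ∩ X'
4 ∉ Y and 4 ∉ ((X ∩ Y) ∩ X'), so 4 ∉ Y ∪ ((X ∩ Y) ∩ X')
4 ∉ Z and 4 ∉ Y, so 4 ∉ Z ∪ Y
4 ∉ (Z ∪ Y) and 4 ∉ Y, so 4 ∉ (Z ∪ Y) ∩ Y
4 ∉ (Y ∪ ((X ∩ Y) ∩ X')) and 4 ∉ ((Z ∪ Y) ∩ Y), so 4 ∉ (Y ∪ ((X ∩ Y) ∩ X')) ∖ ((Z ∪ Y) ∩ Y)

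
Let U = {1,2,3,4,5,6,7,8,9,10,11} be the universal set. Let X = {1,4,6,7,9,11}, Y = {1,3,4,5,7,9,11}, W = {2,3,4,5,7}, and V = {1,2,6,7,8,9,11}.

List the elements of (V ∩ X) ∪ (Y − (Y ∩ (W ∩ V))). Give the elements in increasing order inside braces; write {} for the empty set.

V ∩ X = {1,6,7,9,11}
W ∩ V = {2,7}
Y ∩ (W ∩ V) = {7}
Y − (Y ∩ (W ∩ V)) = {1,3,4,5,9,11}
(V ∩ X) ∪ (Y − (Y ∩ (W ∩ V))) = {1,3,4,5,6,7,9,11}

{1,3,4,5,6,7,9,11}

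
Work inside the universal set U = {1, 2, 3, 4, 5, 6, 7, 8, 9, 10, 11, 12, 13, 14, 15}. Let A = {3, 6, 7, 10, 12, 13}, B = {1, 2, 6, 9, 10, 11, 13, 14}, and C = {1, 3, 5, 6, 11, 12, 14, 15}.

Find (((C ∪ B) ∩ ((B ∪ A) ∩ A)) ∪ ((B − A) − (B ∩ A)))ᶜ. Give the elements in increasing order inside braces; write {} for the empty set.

C ∪ B = {1, 2, 3, 5, 6, 9, 10, 11, 12, 13, 14, 15}
B ∪ A = {1, 2, 3, 6, 7, 9, 10, 11, 12, 13, 14}
(B ∪ A) ∩ A = {3, 6, 7, 10, 12, 13}
(C ∪ B) ∩ ((B ∪ A) ∩ A) = {3, 6, 10, 12, 13}
B − A = {1, 2, 9, 11, 14}
B ∩ A = {6, 10, 13}
(B − A) − (B ∩ A) = {1, 2, 9, 11, 14}
((C ∪ B) ∩ ((B ∪ A) ∩ A)) ∪ ((B − A) − (B ∩ A)) = {1, 2, 3, 6, 9, 10, 11, 12, 13, 14}
(((C ∪ B) ∩ ((B ∪ A) ∩ A)) ∪ ((B − A) − (B ∩ A)))ᶜ = {4, 5, 7, 8, 15}

{4, 5, 7, 8, 15}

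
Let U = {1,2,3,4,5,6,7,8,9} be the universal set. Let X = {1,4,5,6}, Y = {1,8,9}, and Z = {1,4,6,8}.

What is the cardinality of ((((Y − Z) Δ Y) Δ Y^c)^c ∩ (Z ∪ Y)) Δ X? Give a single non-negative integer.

5

Y − Z = {9}
(Y − Z) Δ Y = {1,8}
Y^c = {2,3,4,5,6,7}
((Y − Z) Δ Y) Δ Y^c = {1,2,3,4,5,6,7,8}
(((Y − Z) Δ Y) Δ Y^c)^c = {9}
Z ∪ Y = {1,4,6,8,9}
(((Y − Z) Δ Y) Δ Y^c)^c ∩ (Z ∪ Y) = {9}
((((Y − Z) Δ Y) Δ Y^c)^c ∩ (Z ∪ Y)) Δ X = {1,4,5,6,9}
|((((Y − Z) Δ Y) Δ Y^c)^c ∩ (Z ∪ Y)) Δ X| = 5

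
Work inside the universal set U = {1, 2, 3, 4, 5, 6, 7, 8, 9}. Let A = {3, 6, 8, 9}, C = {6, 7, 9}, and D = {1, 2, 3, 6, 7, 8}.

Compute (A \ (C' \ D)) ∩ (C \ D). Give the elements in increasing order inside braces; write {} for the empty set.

C' = {1, 2, 3, 4, 5, 8}
C' \ D = {4, 5}
A \ (C' \ D) = {3, 6, 8, 9}
C \ D = {9}
(A \ (C' \ D)) ∩ (C \ D) = {9}

{9}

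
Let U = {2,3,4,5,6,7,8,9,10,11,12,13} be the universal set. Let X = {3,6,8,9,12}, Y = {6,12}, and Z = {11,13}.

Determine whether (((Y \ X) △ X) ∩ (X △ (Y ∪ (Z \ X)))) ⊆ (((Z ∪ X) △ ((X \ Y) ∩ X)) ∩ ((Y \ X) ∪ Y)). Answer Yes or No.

Y \ X = {}
(Y \ X) △ X = {3,6,8,9,12}
Z \ X = {11,13}
Y ∪ (Z \ X) = {6,11,12,13}
X △ (Y ∪ (Z \ X)) = {3,8,9,11,13}
((Y \ X) △ X) ∩ (X △ (Y ∪ (Z \ X))) = {3,8,9}
Z ∪ X = {3,6,8,9,11,12,13}
X \ Y = {3,8,9}
(X \ Y) ∩ X = {3,8,9}
(Z ∪ X) △ ((X \ Y) ∩ X) = {6,11,12,13}
(Y \ X) ∪ Y = {6,12}
((Z ∪ X) △ ((X \ Y) ∩ X)) ∩ ((Y \ X) ∪ Y) = {6,12}
3 ∈ ((Y \ X) △ X) ∩ (X △ (Y ∪ (Z \ X))) but 3 ∉ ((Z ∪ X) △ ((X \ Y) ∩ X)) ∩ ((Y \ X) ∪ Y), so the inclusion fails.

No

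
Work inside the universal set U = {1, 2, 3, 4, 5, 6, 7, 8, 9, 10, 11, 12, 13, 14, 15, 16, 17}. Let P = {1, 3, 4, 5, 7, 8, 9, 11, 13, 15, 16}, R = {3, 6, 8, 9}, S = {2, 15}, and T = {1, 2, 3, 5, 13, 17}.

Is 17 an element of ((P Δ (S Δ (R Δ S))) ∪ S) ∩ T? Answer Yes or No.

17 ∉ R and 17 ∉ S, so 17 ∉ R Δ S
17 ∉ S and 17 ∉ (R Δ S), so 17 ∉ S Δ (R Δ S)
17 ∉ P and 17 ∉ (S Δ (R Δ S)), so 17 ∉ P Δ (S Δ (R Δ S))
17 ∉ (P Δ (S Δ (R Δ S))) and 17 ∉ S, so 17 ∉ (P Δ (S Δ (R Δ S))) ∪ S
17 ∉ ((P Δ (S Δ (R Δ S))) ∪ S) and 17 ∈ T, so 17 ∉ ((P Δ (S Δ (R Δ S))) ∪ S) ∩ T

No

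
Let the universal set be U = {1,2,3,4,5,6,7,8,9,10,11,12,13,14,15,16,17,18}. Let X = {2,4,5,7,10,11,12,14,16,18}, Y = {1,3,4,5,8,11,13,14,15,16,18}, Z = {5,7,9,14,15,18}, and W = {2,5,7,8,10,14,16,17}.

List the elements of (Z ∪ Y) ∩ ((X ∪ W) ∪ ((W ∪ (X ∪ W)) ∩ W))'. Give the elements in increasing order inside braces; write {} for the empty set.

Z ∪ Y = {1,3,4,5,7,8,9,11,13,14,15,16,18}
X ∪ W = {2,4,5,7,8,10,11,12,14,16,17,18}
W ∪ (X ∪ W) = {2,4,5,7,8,10,11,12,14,16,17,18}
(W ∪ (X ∪ W)) ∩ W = {2,5,7,8,10,14,16,17}
(X ∪ W) ∪ ((W ∪ (X ∪ W)) ∩ W) = {2,4,5,7,8,10,11,12,14,16,17,18}
((X ∪ W) ∪ ((W ∪ (X ∪ W)) ∩ W))' = {1,3,6,9,13,15}
(Z ∪ Y) ∩ ((X ∪ W) ∪ ((W ∪ (X ∪ W)) ∩ W))' = {1,3,9,13,15}

{1,3,9,13,15}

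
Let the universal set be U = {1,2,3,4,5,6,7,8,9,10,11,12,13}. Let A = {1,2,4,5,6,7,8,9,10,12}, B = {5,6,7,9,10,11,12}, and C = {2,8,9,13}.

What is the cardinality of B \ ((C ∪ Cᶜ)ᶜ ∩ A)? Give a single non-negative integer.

Cᶜ = {1,3,4,5,6,7,10,11,12}
C ∪ Cᶜ = {1,2,3,4,5,6,7,8,9,10,11,12,13}
(C ∪ Cᶜ)ᶜ = {}
(C ∪ Cᶜ)ᶜ ∩ A = {}
B \ ((C ∪ Cᶜ)ᶜ ∩ A) = {5,6,7,9,10,11,12}
|B \ ((C ∪ Cᶜ)ᶜ ∩ A)| = 7

7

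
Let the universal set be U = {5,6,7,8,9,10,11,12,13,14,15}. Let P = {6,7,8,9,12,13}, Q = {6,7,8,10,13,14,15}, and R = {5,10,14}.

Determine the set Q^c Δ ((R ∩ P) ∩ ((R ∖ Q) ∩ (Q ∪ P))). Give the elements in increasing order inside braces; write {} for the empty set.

{5,9,11,12}

Q^c = {5,9,11,12}
R ∩ P = {}
R ∖ Q = {5}
Q ∪ P = {6,7,8,9,10,12,13,14,15}
(R ∖ Q) ∩ (Q ∪ P) = {}
(R ∩ P) ∩ ((R ∖ Q) ∩ (Q ∪ P)) = {}
Q^c Δ ((R ∩ P) ∩ ((R ∖ Q) ∩ (Q ∪ P))) = {5,9,11,12}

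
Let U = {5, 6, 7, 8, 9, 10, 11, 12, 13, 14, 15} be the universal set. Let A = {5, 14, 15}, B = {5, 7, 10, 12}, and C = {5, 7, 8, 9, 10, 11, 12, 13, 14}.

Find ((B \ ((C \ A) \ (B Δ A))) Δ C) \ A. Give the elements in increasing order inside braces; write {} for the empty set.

C \ A = {7, 8, 9, 10, 11, 12, 13}
B Δ A = {7, 10, 12, 14, 15}
(C \ A) \ (B Δ A) = {8, 9, 11, 13}
B \ ((C \ A) \ (B Δ A)) = {5, 7, 10, 12}
(B \ ((C \ A) \ (B Δ A))) Δ C = {8, 9, 11, 13, 14}
((B \ ((C \ A) \ (B Δ A))) Δ C) \ A = {8, 9, 11, 13}

{8, 9, 11, 13}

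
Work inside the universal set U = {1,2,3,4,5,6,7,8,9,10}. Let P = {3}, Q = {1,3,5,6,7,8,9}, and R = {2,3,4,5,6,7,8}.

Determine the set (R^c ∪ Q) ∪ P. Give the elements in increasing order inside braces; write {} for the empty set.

R^c = {1,9,10}
R^c ∪ Q = {1,3,5,6,7,8,9,10}
(R^c ∪ Q) ∪ P = {1,3,5,6,7,8,9,10}

{1,3,5,6,7,8,9,10}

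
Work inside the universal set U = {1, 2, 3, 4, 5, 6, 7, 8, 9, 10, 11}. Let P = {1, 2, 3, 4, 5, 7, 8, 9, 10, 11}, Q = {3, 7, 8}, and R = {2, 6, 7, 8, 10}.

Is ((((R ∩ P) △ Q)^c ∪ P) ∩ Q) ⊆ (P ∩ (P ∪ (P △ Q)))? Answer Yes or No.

Yes

R ∩ P = {2, 7, 8, 10}
(R ∩ P) △ Q = {2, 3, 10}
((R ∩ P) △ Q)^c = {1, 4, 5, 6, 7, 8, 9, 11}
((R ∩ P) △ Q)^c ∪ P = {1, 2, 3, 4, 5, 6, 7, 8, 9, 10, 11}
(((R ∩ P) △ Q)^c ∪ P) ∩ Q = {3, 7, 8}
P △ Q = {1, 2, 4, 5, 9, 10, 11}
P ∪ (P △ Q) = {1, 2, 3, 4, 5, 7, 8, 9, 10, 11}
P ∩ (P ∪ (P △ Q)) = {1, 2, 3, 4, 5, 7, 8, 9, 10, 11}
Every element of {3, 7, 8} is in {1, 2, 3, 4, 5, 7, 8, 9, 10, 11}, so (((R ∩ P) △ Q)^c ∪ P) ∩ Q ⊆ P ∩ (P ∪ (P △ Q)).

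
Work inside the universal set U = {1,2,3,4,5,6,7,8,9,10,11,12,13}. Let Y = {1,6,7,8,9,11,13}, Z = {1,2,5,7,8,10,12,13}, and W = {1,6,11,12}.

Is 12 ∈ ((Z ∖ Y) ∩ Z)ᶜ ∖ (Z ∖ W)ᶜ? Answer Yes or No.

No

12 ∈ Z and 12 ∉ Y, so 12 ∈ Z ∖ Y
12 ∈ (Z ∖ Y) and 12 ∈ Z, so 12 ∈ (Z ∖ Y) ∩ Z
12 ∉ ((Z ∖ Y) ∩ Z)ᶜ since 12 ∈ ((Z ∖ Y) ∩ Z)
12 ∈ Z and 12 ∈ W, so 12 ∉ Z ∖ W
12 ∈ (Z ∖ W)ᶜ since 12 ∉ (Z ∖ W)
12 ∉ ((Z ∖ Y) ∩ Z)ᶜ and 12 ∈ (Z ∖ W)ᶜ, so 12 ∉ ((Z ∖ Y) ∩ Z)ᶜ ∖ (Z ∖ W)ᶜ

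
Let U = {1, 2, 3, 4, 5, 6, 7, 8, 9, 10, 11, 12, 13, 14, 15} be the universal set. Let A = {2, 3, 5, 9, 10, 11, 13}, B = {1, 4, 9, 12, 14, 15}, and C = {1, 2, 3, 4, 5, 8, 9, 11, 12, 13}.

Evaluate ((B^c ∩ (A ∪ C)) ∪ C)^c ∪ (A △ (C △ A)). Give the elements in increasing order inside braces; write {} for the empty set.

B^c = {2, 3, 5, 6, 7, 8, 10, 11, 13}
A ∪ C = {1, 2, 3, 4, 5, 8, 9, 10, 11, 12, 13}
B^c ∩ (A ∪ C) = {2, 3, 5, 8, 10, 11, 13}
(B^c ∩ (A ∪ C)) ∪ C = {1, 2, 3, 4, 5, 8, 9, 10, 11, 12, 13}
((B^c ∩ (A ∪ C)) ∪ C)^c = {6, 7, 14, 15}
C △ A = {1, 4, 8, 10, 12}
A △ (C △ A) = {1, 2, 3, 4, 5, 8, 9, 11, 12, 13}
((B^c ∩ (A ∪ C)) ∪ C)^c ∪ (A △ (C △ A)) = {1, 2, 3, 4, 5, 6, 7, 8, 9, 11, 12, 13, 14, 15}

{1, 2, 3, 4, 5, 6, 7, 8, 9, 11, 12, 13, 14, 15}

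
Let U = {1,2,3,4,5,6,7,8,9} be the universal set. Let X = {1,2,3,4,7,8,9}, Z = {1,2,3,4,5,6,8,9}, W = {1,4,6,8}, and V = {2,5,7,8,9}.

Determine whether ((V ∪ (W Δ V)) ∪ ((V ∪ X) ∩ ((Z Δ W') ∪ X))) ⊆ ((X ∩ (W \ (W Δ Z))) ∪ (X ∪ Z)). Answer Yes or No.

Yes

W Δ V = {1,2,4,5,6,7,9}
V ∪ (W Δ V) = {1,2,4,5,6,7,8,9}
V ∪ X = {1,2,3,4,5,7,8,9}
W' = {2,3,5,7,9}
Z Δ W' = {1,4,6,7,8}
(Z Δ W') ∪ X = {1,2,3,4,6,7,8,9}
(V ∪ X) ∩ ((Z Δ W') ∪ X) = {1,2,3,4,7,8,9}
(V ∪ (W Δ V)) ∪ ((V ∪ X) ∩ ((Z Δ W') ∪ X)) = {1,2,3,4,5,6,7,8,9}
W Δ Z = {2,3,5,9}
W \ (W Δ Z) = {1,4,6,8}
X ∩ (W \ (W Δ Z)) = {1,4,8}
X ∪ Z = {1,2,3,4,5,6,7,8,9}
(X ∩ (W \ (W Δ Z))) ∪ (X ∪ Z) = {1,2,3,4,5,6,7,8,9}
Every element of {1,2,3,4,5,6,7,8,9} is in {1,2,3,4,5,6,7,8,9}, so (V ∪ (W Δ V)) ∪ ((V ∪ X) ∩ ((Z Δ W') ∪ X)) ⊆ (X ∩ (W \ (W Δ Z))) ∪ (X ∪ Z).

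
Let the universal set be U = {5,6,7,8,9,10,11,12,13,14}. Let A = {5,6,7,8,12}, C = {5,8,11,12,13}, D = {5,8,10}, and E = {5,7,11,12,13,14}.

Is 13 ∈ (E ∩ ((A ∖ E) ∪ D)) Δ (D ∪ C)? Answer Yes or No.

13 ∉ A and 13 ∈ E, so 13 ∉ A ∖ E
13 ∉ (A ∖ E) and 13 ∉ D, so 13 ∉ (A ∖ E) ∪ D
13 ∈ E and 13 ∉ ((A ∖ E) ∪ D), so 13 ∉ E ∩ ((A ∖ E) ∪ D)
13 ∉ D and 13 ∈ C, so 13 ∈ D ∪ C
13 ∉ (E ∩ ((A ∖ E) ∪ D)) and 13 ∈ (D ∪ C), so 13 ∈ (E ∩ ((A ∖ E) ∪ D)) Δ (D ∪ C)

Yes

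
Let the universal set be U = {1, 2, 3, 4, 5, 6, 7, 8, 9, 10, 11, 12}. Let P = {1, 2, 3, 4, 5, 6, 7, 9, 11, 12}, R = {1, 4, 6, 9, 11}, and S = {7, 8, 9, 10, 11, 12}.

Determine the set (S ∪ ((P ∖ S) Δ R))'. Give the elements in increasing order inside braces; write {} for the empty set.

{1, 4, 6}

P ∖ S = {1, 2, 3, 4, 5, 6}
(P ∖ S) Δ R = {2, 3, 5, 9, 11}
S ∪ ((P ∖ S) Δ R) = {2, 3, 5, 7, 8, 9, 10, 11, 12}
(S ∪ ((P ∖ S) Δ R))' = {1, 4, 6}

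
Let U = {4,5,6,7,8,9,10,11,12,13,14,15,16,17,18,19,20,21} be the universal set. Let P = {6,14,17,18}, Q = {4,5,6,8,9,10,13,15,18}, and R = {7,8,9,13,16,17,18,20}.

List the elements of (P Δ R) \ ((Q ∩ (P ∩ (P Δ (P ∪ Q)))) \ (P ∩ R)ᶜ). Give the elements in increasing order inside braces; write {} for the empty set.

{6,7,8,9,13,14,16,20}

P Δ R = {6,7,8,9,13,14,16,20}
P ∪ Q = {4,5,6,8,9,10,13,14,15,17,18}
P Δ (P ∪ Q) = {4,5,8,9,10,13,15}
P ∩ (P Δ (P ∪ Q)) = {}
Q ∩ (P ∩ (P Δ (P ∪ Q))) = {}
P ∩ R = {17,18}
(P ∩ R)ᶜ = {4,5,6,7,8,9,10,11,12,13,14,15,16,19,20,21}
(Q ∩ (P ∩ (P Δ (P ∪ Q)))) \ (P ∩ R)ᶜ = {}
(P Δ R) \ ((Q ∩ (P ∩ (P Δ (P ∪ Q)))) \ (P ∩ R)ᶜ) = {6,7,8,9,13,14,16,20}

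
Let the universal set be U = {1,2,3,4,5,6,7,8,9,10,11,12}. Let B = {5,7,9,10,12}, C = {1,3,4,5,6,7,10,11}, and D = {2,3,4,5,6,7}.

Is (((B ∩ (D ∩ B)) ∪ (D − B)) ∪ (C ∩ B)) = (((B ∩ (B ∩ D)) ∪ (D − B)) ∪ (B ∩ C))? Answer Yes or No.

D ∩ B = {5,7}
B ∩ (D ∩ B) = {5,7}
D − B = {2,3,4,6}
(B ∩ (D ∩ B)) ∪ (D − B) = {2,3,4,5,6,7}
C ∩ B = {5,7,10}
((B ∩ (D ∩ B)) ∪ (D − B)) ∪ (C ∩ B) = {2,3,4,5,6,7,10}
B ∩ D = {5,7}
B ∩ (B ∩ D) = {5,7}
(B ∩ (B ∩ D)) ∪ (D − B) = {2,3,4,5,6,7}
B ∩ C = {5,7,10}
((B ∩ (B ∩ D)) ∪ (D − B)) ∪ (B ∩ C) = {2,3,4,5,6,7,10}
Both equal {2,3,4,5,6,7,10}, so ((B ∩ (D ∩ B)) ∪ (D − B)) ∪ (C ∩ B) = ((B ∩ (B ∩ D)) ∪ (D − B)) ∪ (B ∩ C).

Yes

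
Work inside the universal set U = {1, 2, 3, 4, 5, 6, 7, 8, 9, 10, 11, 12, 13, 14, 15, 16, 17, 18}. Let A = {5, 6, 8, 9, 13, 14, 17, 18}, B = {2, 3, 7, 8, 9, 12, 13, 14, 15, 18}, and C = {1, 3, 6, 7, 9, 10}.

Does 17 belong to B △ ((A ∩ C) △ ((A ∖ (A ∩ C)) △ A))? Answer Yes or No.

17 ∈ A and 17 ∉ C, so 17 ∉ A ∩ C
17 ∈ A and 17 ∉ C, so 17 ∉ A ∩ C
17 ∈ A and 17 ∉ (A ∩ C), so 17 ∈ A ∖ (A ∩ C)
17 ∈ (A ∖ (A ∩ C)) and 17 ∈ A, so 17 ∉ (A ∖ (A ∩ C)) △ A
17 ∉ (A ∩ C) and 17 ∉ ((A ∖ (A ∩ C)) △ A), so 17 ∉ (A ∩ C) △ ((A ∖ (A ∩ C)) △ A)
17 ∉ B and 17 ∉ ((A ∩ C) △ ((A ∖ (A ∩ C)) △ A)), so 17 ∉ B △ ((A ∩ C) △ ((A ∖ (A ∩ C)) △ A))

No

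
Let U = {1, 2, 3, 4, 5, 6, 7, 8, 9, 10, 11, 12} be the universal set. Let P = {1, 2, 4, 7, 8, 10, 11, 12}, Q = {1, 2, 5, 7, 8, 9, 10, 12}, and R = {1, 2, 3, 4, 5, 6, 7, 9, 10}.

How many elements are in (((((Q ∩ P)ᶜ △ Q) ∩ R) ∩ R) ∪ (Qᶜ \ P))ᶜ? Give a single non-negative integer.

5

Q ∩ P = {1, 2, 7, 8, 10, 12}
(Q ∩ P)ᶜ = {3, 4, 5, 6, 9, 11}
(Q ∩ P)ᶜ △ Q = {1, 2, 3, 4, 6, 7, 8, 10, 11, 12}
((Q ∩ P)ᶜ △ Q) ∩ R = {1, 2, 3, 4, 6, 7, 10}
(((Q ∩ P)ᶜ △ Q) ∩ R) ∩ R = {1, 2, 3, 4, 6, 7, 10}
Qᶜ = {3, 4, 6, 11}
Qᶜ \ P = {3, 6}
((((Q ∩ P)ᶜ △ Q) ∩ R) ∩ R) ∪ (Qᶜ \ P) = {1, 2, 3, 4, 6, 7, 10}
(((((Q ∩ P)ᶜ △ Q) ∩ R) ∩ R) ∪ (Qᶜ \ P))ᶜ = {5, 8, 9, 11, 12}
|(((((Q ∩ P)ᶜ △ Q) ∩ R) ∩ R) ∪ (Qᶜ \ P))ᶜ| = 5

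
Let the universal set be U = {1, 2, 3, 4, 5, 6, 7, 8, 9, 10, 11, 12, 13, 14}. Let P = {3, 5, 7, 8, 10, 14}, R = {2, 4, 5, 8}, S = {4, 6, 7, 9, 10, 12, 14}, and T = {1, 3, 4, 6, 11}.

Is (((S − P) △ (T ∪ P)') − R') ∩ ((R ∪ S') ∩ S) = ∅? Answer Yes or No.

S − P = {4, 6, 9, 12}
T ∪ P = {1, 3, 4, 5, 6, 7, 8, 10, 11, 14}
(T ∪ P)' = {2, 9, 12, 13}
(S − P) △ (T ∪ P)' = {2, 4, 6, 13}
R' = {1, 3, 6, 7, 9, 10, 11, 12, 13, 14}
((S − P) △ (T ∪ P)') − R' = {2, 4}
S' = {1, 2, 3, 5, 8, 11, 13}
R ∪ S' = {1, 2, 3, 4, 5, 8, 11, 13}
(R ∪ S') ∩ S = {4}
4 lies in both, so they are not disjoint.

No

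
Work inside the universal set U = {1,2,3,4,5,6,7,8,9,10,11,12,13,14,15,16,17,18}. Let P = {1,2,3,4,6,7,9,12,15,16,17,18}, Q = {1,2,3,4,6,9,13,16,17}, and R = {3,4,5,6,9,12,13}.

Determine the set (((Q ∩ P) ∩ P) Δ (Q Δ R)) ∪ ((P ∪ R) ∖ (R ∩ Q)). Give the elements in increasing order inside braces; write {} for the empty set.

{1,2,3,4,5,6,7,9,12,15,16,17,18}

Q ∩ P = {1,2,3,4,6,9,16,17}
(Q ∩ P) ∩ P = {1,2,3,4,6,9,16,17}
Q Δ R = {1,2,5,12,16,17}
((Q ∩ P) ∩ P) Δ (Q Δ R) = {3,4,5,6,9,12}
P ∪ R = {1,2,3,4,5,6,7,9,12,13,15,16,17,18}
R ∩ Q = {3,4,6,9,13}
(P ∪ R) ∖ (R ∩ Q) = {1,2,5,7,12,15,16,17,18}
(((Q ∩ P) ∩ P) Δ (Q Δ R)) ∪ ((P ∪ R) ∖ (R ∩ Q)) = {1,2,3,4,5,6,7,9,12,15,16,17,18}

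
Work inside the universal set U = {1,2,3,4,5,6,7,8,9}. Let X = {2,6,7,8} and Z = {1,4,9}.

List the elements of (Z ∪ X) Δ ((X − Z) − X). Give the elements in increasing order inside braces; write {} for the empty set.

Z ∪ X = {1,2,4,6,7,8,9}
X − Z = {2,6,7,8}
(X − Z) − X = {}
(Z ∪ X) Δ ((X − Z) − X) = {1,2,4,6,7,8,9}

{1,2,4,6,7,8,9}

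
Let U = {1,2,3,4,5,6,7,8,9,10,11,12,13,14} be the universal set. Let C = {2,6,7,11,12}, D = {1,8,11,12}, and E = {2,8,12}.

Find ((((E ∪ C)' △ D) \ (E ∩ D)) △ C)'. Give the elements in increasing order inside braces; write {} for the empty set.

{1,8,11}

E ∪ C = {2,6,7,8,11,12}
(E ∪ C)' = {1,3,4,5,9,10,13,14}
(E ∪ C)' △ D = {3,4,5,8,9,10,11,12,13,14}
E ∩ D = {8,12}
((E ∪ C)' △ D) \ (E ∩ D) = {3,4,5,9,10,11,13,14}
(((E ∪ C)' △ D) \ (E ∩ D)) △ C = {2,3,4,5,6,7,9,10,12,13,14}
((((E ∪ C)' △ D) \ (E ∩ D)) △ C)' = {1,8,11}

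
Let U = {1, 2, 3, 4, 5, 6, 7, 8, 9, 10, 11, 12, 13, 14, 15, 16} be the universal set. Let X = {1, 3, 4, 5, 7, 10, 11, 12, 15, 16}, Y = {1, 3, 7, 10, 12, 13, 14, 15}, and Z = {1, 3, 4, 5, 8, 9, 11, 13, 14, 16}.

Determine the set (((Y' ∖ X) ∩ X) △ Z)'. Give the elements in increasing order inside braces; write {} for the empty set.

{2, 6, 7, 10, 12, 15}

Y' = {2, 4, 5, 6, 8, 9, 11, 16}
Y' ∖ X = {2, 6, 8, 9}
(Y' ∖ X) ∩ X = {}
((Y' ∖ X) ∩ X) △ Z = {1, 3, 4, 5, 8, 9, 11, 13, 14, 16}
(((Y' ∖ X) ∩ X) △ Z)' = {2, 6, 7, 10, 12, 15}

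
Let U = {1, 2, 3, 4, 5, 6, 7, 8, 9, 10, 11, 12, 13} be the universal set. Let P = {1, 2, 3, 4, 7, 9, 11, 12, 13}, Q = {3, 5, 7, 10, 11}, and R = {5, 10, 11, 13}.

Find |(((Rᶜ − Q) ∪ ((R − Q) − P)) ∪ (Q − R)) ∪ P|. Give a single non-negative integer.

Rᶜ = {1, 2, 3, 4, 6, 7, 8, 9, 12}
Rᶜ − Q = {1, 2, 4, 6, 8, 9, 12}
R − Q = {13}
(R − Q) − P = {}
(Rᶜ − Q) ∪ ((R − Q) − P) = {1, 2, 4, 6, 8, 9, 12}
Q − R = {3, 7}
((Rᶜ − Q) ∪ ((R − Q) − P)) ∪ (Q − R) = {1, 2, 3, 4, 6, 7, 8, 9, 12}
(((Rᶜ − Q) ∪ ((R − Q) − P)) ∪ (Q − R)) ∪ P = {1, 2, 3, 4, 6, 7, 8, 9, 11, 12, 13}
|(((Rᶜ − Q) ∪ ((R − Q) − P)) ∪ (Q − R)) ∪ P| = 11

11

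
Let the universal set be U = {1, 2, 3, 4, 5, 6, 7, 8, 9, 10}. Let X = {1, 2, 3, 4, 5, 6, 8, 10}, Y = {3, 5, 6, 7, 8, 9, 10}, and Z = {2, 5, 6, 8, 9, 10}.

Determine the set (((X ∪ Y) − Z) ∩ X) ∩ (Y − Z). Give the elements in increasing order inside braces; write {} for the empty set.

X ∪ Y = {1, 2, 3, 4, 5, 6, 7, 8, 9, 10}
(X ∪ Y) − Z = {1, 3, 4, 7}
((X ∪ Y) − Z) ∩ X = {1, 3, 4}
Y − Z = {3, 7}
(((X ∪ Y) − Z) ∩ X) ∩ (Y − Z) = {3}

{3}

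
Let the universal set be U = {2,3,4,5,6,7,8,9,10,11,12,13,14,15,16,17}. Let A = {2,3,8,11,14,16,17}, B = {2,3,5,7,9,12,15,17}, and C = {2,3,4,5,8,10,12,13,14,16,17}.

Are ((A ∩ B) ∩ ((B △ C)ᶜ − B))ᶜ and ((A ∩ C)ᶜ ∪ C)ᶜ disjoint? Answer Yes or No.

Yes

A ∩ B = {2,3,17}
B △ C = {4,7,8,9,10,13,14,15,16}
(B △ C)ᶜ = {2,3,5,6,11,12,17}
(B △ C)ᶜ − B = {6,11}
(A ∩ B) ∩ ((B △ C)ᶜ − B) = {}
((A ∩ B) ∩ ((B △ C)ᶜ − B))ᶜ = {2,3,4,5,6,7,8,9,10,11,12,13,14,15,16,17}
A ∩ C = {2,3,8,14,16,17}
(A ∩ C)ᶜ = {4,5,6,7,9,10,11,12,13,15}
(A ∩ C)ᶜ ∪ C = {2,3,4,5,6,7,8,9,10,11,12,13,14,15,16,17}
((A ∩ C)ᶜ ∪ C)ᶜ = {}
{2,3,4,5,6,7,8,9,10,11,12,13,14,15,16,17} and {} share no elements.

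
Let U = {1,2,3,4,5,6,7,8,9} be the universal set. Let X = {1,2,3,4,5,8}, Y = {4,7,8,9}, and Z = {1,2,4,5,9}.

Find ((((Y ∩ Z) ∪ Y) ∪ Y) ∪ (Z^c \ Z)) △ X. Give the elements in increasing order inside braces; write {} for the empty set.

{1,2,5,6,7,9}

Y ∩ Z = {4,9}
(Y ∩ Z) ∪ Y = {4,7,8,9}
((Y ∩ Z) ∪ Y) ∪ Y = {4,7,8,9}
Z^c = {3,6,7,8}
Z^c \ Z = {3,6,7,8}
(((Y ∩ Z) ∪ Y) ∪ Y) ∪ (Z^c \ Z) = {3,4,6,7,8,9}
((((Y ∩ Z) ∪ Y) ∪ Y) ∪ (Z^c \ Z)) △ X = {1,2,5,6,7,9}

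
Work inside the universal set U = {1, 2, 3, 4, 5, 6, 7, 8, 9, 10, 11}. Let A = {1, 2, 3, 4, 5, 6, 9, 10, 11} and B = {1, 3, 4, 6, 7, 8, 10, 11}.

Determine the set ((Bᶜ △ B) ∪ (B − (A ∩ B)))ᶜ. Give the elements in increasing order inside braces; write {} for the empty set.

Bᶜ = {2, 5, 9}
Bᶜ △ B = {1, 2, 3, 4, 5, 6, 7, 8, 9, 10, 11}
A ∩ B = {1, 3, 4, 6, 10, 11}
B − (A ∩ B) = {7, 8}
(Bᶜ △ B) ∪ (B − (A ∩ B)) = {1, 2, 3, 4, 5, 6, 7, 8, 9, 10, 11}
((Bᶜ △ B) ∪ (B − (A ∩ B)))ᶜ = {}

{}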